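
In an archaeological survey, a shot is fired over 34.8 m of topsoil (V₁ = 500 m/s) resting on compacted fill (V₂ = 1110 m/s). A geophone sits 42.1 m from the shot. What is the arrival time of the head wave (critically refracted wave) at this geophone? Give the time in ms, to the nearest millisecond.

t = x/V₂ + 2h·√(V₂²−V₁²)/(V₁V₂).
√(V₂²−V₁²) = √(1110²−500²) = 991.0 m/s; delay term = 2·34.8·991.0/(500·1110) = 0.12428 s.
t = 42.1/1110 + 0.12428 = 0.16221 s.

162 ms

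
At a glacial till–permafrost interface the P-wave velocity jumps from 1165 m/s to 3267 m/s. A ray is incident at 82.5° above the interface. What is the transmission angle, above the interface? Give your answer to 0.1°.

68.5°

Angle from the normal: 90° − 82.5° = 7.5°.
sin θ₁/V₁ = sin θ₂/V₂ ⇒ sin θ₂ = 3267·sin 7.5°/1165 = 3267·0.1305/1165 = 0.3660.
θ₂ = sin⁻¹(0.3660) = 21.47° (from vertical).
From the interface: 90° − 21.47° = 68.53°.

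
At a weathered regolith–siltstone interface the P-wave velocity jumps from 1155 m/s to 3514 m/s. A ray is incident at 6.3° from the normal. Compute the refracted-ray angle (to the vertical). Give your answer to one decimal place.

19.5°

Snell's law: sin θ₂ = (V₂/V₁)·sin θ₁ = (3514/1155)·sin 6.3° = 0.3339.
θ₂ = sin⁻¹(0.3339) = 19.50° (from vertical).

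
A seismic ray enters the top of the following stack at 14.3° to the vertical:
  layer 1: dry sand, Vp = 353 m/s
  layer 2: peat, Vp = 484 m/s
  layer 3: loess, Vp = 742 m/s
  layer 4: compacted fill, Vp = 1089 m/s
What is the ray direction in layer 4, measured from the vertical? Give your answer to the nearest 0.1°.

49.6°

Ray parameter p = sin 14.3° / 353 = 6.9971e-04 s/m.
sin θ_4 = p·V_4 = 6.9971e-04 × 1089 = 0.7620.
θ_4 = arcsin 0.7620 = 49.64°.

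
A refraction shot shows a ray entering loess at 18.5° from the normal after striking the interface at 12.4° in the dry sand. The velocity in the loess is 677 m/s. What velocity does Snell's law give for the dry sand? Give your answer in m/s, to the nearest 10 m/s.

sin 12.4° = 0.2147; sin 18.5° = 0.3173.
V₁ = V₂·(sin θ₁/sin θ₂) = 677·(0.2147/0.3173) = 458.16 m/s.

460 m/s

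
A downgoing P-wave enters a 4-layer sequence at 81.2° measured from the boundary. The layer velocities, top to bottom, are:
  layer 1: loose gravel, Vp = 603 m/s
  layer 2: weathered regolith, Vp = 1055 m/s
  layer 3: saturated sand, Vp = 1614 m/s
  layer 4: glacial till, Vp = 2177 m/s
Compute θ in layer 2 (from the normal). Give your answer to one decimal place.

From the normal: θ₁ = 90° − 81.2° = 8.8°.
Ray parameter p = sin 8.8° / 603 = 2.5371e-04 s/m.
sin θ_2 = p·V_2 = 2.5371e-04 × 1055 = 0.2677.
θ_2 = 15.53° from the vertical.

15.5°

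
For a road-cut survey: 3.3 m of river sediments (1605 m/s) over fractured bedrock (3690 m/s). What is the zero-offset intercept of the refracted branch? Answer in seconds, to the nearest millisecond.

0.004 s

θ_c = arcsin(V₁/V₂) = arcsin(1605/3690) = 25.78°; cos θ_c = 0.9005.
tᵢ = 2h·cos θ_c / V₁ = 2·3.3·0.9005 / 1605 = 0.00370 s.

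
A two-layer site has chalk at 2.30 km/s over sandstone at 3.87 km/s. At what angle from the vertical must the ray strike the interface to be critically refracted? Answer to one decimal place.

Critical incidence: sin θ_c = V₁/V₂ = 2.30/3.87 = 0.5943.
θ_c = arcsin 0.5943 = 36.46°.

36.5°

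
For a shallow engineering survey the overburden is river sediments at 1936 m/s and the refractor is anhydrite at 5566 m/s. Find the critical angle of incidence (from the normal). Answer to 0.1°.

20.4°

Critical incidence: sin θ_c = V₁/V₂ = 1936/5566 = 0.3478.
θ_c = arcsin 0.3478 = 20.35°.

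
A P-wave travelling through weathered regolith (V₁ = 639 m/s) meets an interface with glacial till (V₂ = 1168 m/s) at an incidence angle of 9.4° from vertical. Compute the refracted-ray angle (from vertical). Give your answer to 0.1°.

17.4°

Snell's law: sin θ₂ = (V₂/V₁)·sin θ₁ = (1168/639)·sin 9.4° = 0.2985.
θ₂ = sin⁻¹(0.2985) = 17.37° (from vertical).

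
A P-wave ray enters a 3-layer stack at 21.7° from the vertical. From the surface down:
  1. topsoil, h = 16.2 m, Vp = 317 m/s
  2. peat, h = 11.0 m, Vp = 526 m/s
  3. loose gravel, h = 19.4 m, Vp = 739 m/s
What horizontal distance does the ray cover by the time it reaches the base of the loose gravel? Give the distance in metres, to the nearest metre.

Apply Snell's law at each interface; in layer i the horizontal offset is hᵢ·tan θᵢ.
Layer 1: θ = 21.70°; offset = 16.2·tan 21.70° = 6.447 m.
Layer 2: sin θ = 526·sin 21.7°/317 = 0.6135, θ = 37.84°; offset = 11.0·tan 37.84° = 8.546 m.
Layer 3: sin θ = 739·sin 21.7°/317 = 0.8620, θ = 59.54°; offset = 19.4·tan 59.54° = 32.985 m.
Total horizontal offset = 47.978 m.

48 m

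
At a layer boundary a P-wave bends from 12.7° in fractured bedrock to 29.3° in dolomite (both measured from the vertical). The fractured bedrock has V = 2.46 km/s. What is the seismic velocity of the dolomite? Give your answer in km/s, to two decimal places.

sin 12.7° = 0.2198; sin 29.3° = 0.4894.
V₂ = V₁·(sin θ₂/sin θ₁) = 2.46·(0.4894/0.2198) = 5.48 km/s.

5.48 km/s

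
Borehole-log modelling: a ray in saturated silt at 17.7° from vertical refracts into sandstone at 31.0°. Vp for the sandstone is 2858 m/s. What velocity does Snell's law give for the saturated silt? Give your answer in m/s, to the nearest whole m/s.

1687 m/s

sin 17.7° = 0.3040; sin 31.0° = 0.5150.
V₁ = V₂·(sin θ₁/sin θ₂) = 2858·(0.3040/0.5150) = 1687.11 m/s.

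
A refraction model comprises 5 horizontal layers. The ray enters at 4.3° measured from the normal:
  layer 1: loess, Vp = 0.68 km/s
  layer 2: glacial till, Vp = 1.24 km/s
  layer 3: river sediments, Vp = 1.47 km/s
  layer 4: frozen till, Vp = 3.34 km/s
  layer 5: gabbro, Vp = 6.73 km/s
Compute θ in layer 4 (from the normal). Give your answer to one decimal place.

21.6°

Ray parameter p = sin 4.3° / 0.68 = 1.1026e-01 s/km.
sin θ_4 = p·V_4 = 1.1026e-01 × 3.34 = 0.3683.
θ_4 = 21.61° from the vertical.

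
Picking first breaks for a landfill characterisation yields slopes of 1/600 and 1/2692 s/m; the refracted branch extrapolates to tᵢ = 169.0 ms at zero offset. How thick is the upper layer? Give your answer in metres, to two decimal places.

52.01 m

θ_c = arcsin(600/2692) = 12.88°; cos θ_c = 0.9748.
tᵢ = 2h cos θ_c/V₁ ⇒ h = tᵢ·V₁/(2 cos θ_c) = 0.169·600/(2·0.9748) = 52.01 m.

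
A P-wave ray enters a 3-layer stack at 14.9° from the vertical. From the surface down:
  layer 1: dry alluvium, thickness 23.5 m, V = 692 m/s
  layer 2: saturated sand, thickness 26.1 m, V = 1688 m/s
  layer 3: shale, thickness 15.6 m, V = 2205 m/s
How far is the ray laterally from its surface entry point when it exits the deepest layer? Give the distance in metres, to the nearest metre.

p = sin θ₁/V₁ = sin 14.9°/692 = 3.7158e-04 s/m is conserved through the stack.
Layer 1: θ = 14.90°; offset = 23.5·tan 14.90° = 6.253 m.
Layer 2: sin θ = p·1688 = 0.6272 → θ = 38.85°; offset = 26.1·tan 38.85° = 21.019 m.
Layer 3: sin θ = p·2205 = 0.8193 → θ = 55.02°; offset = 15.6·tan 55.02° = 22.294 m.
Σ offsets = 49.566 m.

50 m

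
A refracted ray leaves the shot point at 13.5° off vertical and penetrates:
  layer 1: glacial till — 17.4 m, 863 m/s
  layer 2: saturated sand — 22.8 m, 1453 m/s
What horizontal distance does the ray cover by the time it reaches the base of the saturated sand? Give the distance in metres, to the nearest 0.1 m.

13.9 m

p = sin θ₁/V₁ = sin 13.5°/863 = 2.7050e-04 s/m is conserved through the stack.
Layer 1: θ = 13.50°; offset = 17.4·tan 13.50° = 4.177 m.
Layer 2: sin θ = p·1453 = 0.3930 → θ = 23.14°; offset = 22.8·tan 23.14° = 9.746 m.
Summing the layer offsets gives 13.923 m.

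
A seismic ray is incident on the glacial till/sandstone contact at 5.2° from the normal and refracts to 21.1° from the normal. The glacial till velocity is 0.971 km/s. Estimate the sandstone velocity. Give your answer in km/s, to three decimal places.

3.857 km/s

Snell's law: sin 5.2°/V₁ = sin 21.1°/V₂.
V₂ = V₁·sin 21.1°/sin 5.2° = 0.971 × 3.9720 = 3.857 km/s.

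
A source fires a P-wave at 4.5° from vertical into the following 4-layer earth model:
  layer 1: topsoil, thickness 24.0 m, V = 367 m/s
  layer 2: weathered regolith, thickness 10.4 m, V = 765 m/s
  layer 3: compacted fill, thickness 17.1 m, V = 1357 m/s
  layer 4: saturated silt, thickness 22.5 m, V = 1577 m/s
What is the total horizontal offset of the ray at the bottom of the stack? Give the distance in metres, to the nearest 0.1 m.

p = sin θ₁/V₁ = sin 4.5°/367 = 2.1379e-04 s/m is conserved through the stack.
Layer 1: θ = 4.50°; offset = 24.0·tan 4.50° = 1.889 m.
Layer 2: sin θ = p·765 = 0.1635 → θ = 9.41°; offset = 10.4·tan 9.41° = 1.724 m.
Layer 3: sin θ = p·1357 = 0.2901 → θ = 16.86°; offset = 17.1·tan 16.86° = 5.184 m.
Layer 4: sin θ = p·1577 = 0.3371 → θ = 19.70°; offset = 22.5·tan 19.70° = 8.057 m.
Σ offsets = 16.854 m.

16.9 m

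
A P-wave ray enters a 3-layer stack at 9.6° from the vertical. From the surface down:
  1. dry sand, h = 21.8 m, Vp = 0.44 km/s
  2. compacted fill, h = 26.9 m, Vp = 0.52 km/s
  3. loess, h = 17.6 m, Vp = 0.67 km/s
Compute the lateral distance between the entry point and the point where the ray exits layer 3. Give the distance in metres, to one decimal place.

Apply Snell's law at each interface; in layer i the horizontal offset is hᵢ·tan θᵢ.
Layer 1: θ = 9.60°; offset = 21.8·tan 9.60° = 3.687 m.
Layer 2: sin θ = 0.52·sin 9.6°/0.44 = 0.1971, θ = 11.37°; offset = 26.9·tan 11.37° = 5.408 m.
Layer 3: sin θ = 0.67·sin 9.6°/0.44 = 0.2539, θ = 14.71°; offset = 17.6·tan 14.71° = 4.621 m.
Total horizontal offset = 13.716 m.

13.7 m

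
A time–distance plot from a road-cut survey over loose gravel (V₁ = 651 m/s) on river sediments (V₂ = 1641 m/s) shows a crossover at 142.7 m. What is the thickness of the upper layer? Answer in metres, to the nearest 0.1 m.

46.9 m

h = (x_cross/2)·√((V₂−V₁)/(V₂+V₁)).
(V₂−V₁)/(V₂+V₁) = (1641−651)/(1641+651) = 0.4319; √ = 0.6572.
h = (142.7/2)·0.6572 = 46.89 m.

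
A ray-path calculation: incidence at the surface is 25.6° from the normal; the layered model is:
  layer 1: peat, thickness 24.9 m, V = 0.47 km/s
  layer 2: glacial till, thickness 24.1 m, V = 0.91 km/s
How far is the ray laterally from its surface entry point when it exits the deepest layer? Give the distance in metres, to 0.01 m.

48.73 m

p = sin θ₁/V₁ = sin 25.6°/0.47 = 9.1933e-01 s/km is conserved through the stack.
Layer 1: θ = 25.60°; offset = 24.9·tan 25.60° = 11.9301 m.
Layer 2: sin θ = p·0.91 = 0.8366 → θ = 56.78°; offset = 24.1·tan 56.78° = 36.8033 m.
Σ offsets = 48.7334 m.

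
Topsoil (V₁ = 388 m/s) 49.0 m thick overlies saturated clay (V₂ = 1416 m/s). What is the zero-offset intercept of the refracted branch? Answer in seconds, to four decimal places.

θ_c = arcsin(V₁/V₂) = arcsin(388/1416) = 15.90°; cos θ_c = 0.9617.
tᵢ = 2h·cos θ_c / V₁ = 2·49.0·0.9617 / 388 = 0.24291 s.

0.2429 s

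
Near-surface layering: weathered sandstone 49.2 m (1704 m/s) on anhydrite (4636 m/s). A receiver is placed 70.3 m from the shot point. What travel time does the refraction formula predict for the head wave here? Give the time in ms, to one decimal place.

t = x/V₂ + 2h·√(V₂²−V₁²)/(V₁V₂).
√(V₂²−V₁²) = √(4636²−1704²) = 4311.5 m/s; delay term = 2·49.2·4311.5/(1704·4636) = 0.05370 s.
t = 70.3/4636 + 0.05370 = 0.06887 s.

68.9 ms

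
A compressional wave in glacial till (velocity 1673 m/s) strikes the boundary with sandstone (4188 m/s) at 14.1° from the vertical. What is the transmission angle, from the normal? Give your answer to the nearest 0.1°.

Snell's law: sin θ₂ = (V₂/V₁)·sin θ₁ = (4188/1673)·sin 14.1° = 0.6098.
θ₂ = arcsin 0.6098 = 37.58° from the normal.

37.6°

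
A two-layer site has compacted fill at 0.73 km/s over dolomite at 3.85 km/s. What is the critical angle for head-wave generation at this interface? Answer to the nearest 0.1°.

10.9°

At critical incidence the refracted ray runs along the interface (θ₂ = 90°), so sin θ_c = V₁/V₂.
θ_c = arcsin(0.73/3.85) = arcsin 0.1896 = 10.93°.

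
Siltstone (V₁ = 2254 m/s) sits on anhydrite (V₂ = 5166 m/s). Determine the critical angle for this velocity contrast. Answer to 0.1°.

At critical incidence the refracted ray runs along the interface (θ₂ = 90°), so sin θ_c = V₁/V₂.
θ_c = arcsin(2254/5166) = arcsin 0.4363 = 25.87°.

25.9°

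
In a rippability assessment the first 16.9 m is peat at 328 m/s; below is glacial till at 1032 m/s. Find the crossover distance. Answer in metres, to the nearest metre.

x_cross = 2h·√((V₂+V₁)/(V₂−V₁)).
(V₂+V₁)/(V₂−V₁) = (1032+328)/(1032−328) = 1.9318; √ = 1.3899.
x_cross = 2·16.9·1.3899 = 46.98 m.

47 m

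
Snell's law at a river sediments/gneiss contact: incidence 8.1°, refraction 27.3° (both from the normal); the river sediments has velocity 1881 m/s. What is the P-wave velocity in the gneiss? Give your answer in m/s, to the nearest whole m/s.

sin 8.1° = 0.1409; sin 27.3° = 0.4586.
V₂ = V₁·(sin θ₂/sin θ₁) = 1881·(0.4586/0.1409) = 6122.87 m/s.

6123 m/s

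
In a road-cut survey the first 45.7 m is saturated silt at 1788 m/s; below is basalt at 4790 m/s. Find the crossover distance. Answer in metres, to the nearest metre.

135 m

θ_c = arcsin(1788/4790) = 21.92°, so cos θ_c = 0.9277 and tᵢ = 2h cos θ_c/V₁ = 0.0474 s.
At crossover x/V₁ = x/V₂ + tᵢ ⇒ x = tᵢ/(1/V₁ − 1/V₂) = 0.04742/(5.5928e-04 − 2.0877e-04) = 135.30 m.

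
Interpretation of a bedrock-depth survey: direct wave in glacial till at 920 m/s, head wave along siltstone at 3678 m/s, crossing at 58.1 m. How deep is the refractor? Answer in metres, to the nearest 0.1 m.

22.5 m

x_cross = 2h·√((V₂+V₁)/(V₂−V₁)) → h = x_cross / (2·√((V₂+V₁)/(V₂−V₁))).
√((V₂+V₁)/(V₂−V₁)) = √((3678+920)/(3678−920)) = 1.2912.
h = 58.1 / (2·1.2912) = 22.50 m.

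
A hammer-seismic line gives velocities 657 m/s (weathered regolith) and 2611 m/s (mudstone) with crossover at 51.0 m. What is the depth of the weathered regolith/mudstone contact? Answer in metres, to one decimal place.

19.7 m

h = (x_cross/2)·√((V₂−V₁)/(V₂+V₁)).
(V₂−V₁)/(V₂+V₁) = (2611−657)/(2611+657) = 0.5979; √ = 0.7733.
h = (51.0/2)·0.7733 = 19.72 m.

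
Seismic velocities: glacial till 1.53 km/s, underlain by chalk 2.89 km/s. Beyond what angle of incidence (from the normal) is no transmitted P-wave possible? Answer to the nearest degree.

Critical incidence: sin θ_c = V₁/V₂ = 1.53/2.89 = 0.5294.
θ_c = arcsin 0.5294 = 31.97°.

32°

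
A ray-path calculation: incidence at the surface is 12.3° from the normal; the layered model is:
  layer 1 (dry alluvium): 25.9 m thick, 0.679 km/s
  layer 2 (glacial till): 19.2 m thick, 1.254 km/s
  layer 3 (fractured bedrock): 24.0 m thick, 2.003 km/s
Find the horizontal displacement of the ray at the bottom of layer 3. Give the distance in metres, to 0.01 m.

p = sin θ₁/V₁ = sin 12.3°/0.679 = 3.1374e-01 s/km is conserved through the stack.
Layer 1: θ = 12.30°; offset = 25.9·tan 12.30° = 5.6471 m.
Layer 2: sin θ = p·1.254 = 0.3934 → θ = 23.17°; offset = 19.2·tan 23.17° = 8.2165 m.
Layer 3: sin θ = p·2.003 = 0.6284 → θ = 38.93°; offset = 24.0·tan 38.93° = 19.3890 m.
Σ offsets = 33.2527 m.

33.25 m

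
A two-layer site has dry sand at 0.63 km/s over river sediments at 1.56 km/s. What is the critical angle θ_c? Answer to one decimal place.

Critical incidence: sin θ_c = V₁/V₂ = 0.63/1.56 = 0.4038.
θ_c = arcsin 0.4038 = 23.82°.

23.8°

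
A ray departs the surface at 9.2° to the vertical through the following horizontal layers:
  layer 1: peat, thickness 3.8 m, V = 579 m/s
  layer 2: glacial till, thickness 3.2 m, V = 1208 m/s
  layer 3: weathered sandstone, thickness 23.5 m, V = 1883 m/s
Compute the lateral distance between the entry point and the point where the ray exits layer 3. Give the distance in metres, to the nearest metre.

16 m

Ray parameter p = sin 9.2° / 579 m/s = 2.7613e-04 s/m.
Layer 1: θ = 9.20°; offset = 3.8·tan 9.20° = 0.615 m.
Layer 2: sin θ = p·1208 = 0.3336 → θ = 19.49°; offset = 3.2·tan 19.49° = 1.132 m.
Layer 3: sin θ = p·1883 = 0.5200 → θ = 31.33°; offset = 23.5·tan 31.33° = 14.305 m.
Summing the layer offsets gives 16.053 m.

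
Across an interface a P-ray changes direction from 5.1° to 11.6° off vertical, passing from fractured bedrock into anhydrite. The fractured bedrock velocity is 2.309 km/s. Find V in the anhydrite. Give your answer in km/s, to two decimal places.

Snell's law: sin 5.1°/V₁ = sin 11.6°/V₂.
V₂ = V₁·sin 11.6°/sin 5.1° = 2.309 × 2.2620 = 5.22 km/s.

5.22 km/s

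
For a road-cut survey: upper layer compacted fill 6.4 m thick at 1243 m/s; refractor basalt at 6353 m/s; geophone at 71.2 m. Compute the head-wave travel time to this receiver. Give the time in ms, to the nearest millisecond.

21 ms

θ_c = arcsin(V₁/V₂) = arcsin(1243/6353) = 11.28°, cos θ_c = 0.9807.
Intercept time tᵢ = 2h cos θ_c / V₁ = 2·6.4·0.9807/1243 = 0.01010 s.
t = x/V₂ + tᵢ = 71.2/6353 + 0.01010 = 0.02131 s.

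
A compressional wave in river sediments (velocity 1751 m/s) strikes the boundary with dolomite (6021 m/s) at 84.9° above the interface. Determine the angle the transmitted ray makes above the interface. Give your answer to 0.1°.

72.2°

Angle from the normal: 90° − 84.9° = 5.1°.
sin θ₁/V₁ = sin θ₂/V₂ ⇒ sin θ₂ = 6021·sin 5.1°/1751 = 6021·0.0889/1751 = 0.3057.
θ₂ = sin⁻¹(0.3057) = 17.80° (from vertical).
From the interface: 90° − 17.80° = 72.20°.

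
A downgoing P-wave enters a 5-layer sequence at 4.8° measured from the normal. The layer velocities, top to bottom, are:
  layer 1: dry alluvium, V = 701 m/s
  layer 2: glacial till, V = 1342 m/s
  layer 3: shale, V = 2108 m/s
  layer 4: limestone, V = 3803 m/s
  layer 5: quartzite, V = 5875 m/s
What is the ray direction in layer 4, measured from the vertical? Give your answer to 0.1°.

27.0°

Ray parameter p = sin 4.8° / 701 = 1.1937e-04 s/m.
sin θ_4 = p·V_4 = 1.1937e-04 × 3803 = 0.4540.
θ_4 = arcsin 0.4540 = 27.00°.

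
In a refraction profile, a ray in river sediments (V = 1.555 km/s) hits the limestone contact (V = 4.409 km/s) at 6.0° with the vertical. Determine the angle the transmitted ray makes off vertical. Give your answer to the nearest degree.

17°

Snell's law: sin θ₂ = (V₂/V₁)·sin θ₁ = (4.409/1.555)·sin 6.0° = 0.2964.
θ₂ = sin⁻¹(0.2964) = 17.24° (from vertical).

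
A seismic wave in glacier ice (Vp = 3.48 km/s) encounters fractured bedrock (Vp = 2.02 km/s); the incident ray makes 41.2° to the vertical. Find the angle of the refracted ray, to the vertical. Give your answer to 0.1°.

sin θ₁/V₁ = sin θ₂/V₂ ⇒ sin θ₂ = 2.02·sin 41.2°/3.48 = 2.02·0.6587/3.48 = 0.3823.
θ₂ = arcsin 0.3823 = 22.48° from the normal.

22.5°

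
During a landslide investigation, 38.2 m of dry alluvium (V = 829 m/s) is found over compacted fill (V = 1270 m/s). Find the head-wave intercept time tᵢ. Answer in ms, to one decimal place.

69.8 ms

θ_c = arcsin(V₁/V₂) = arcsin(829/1270) = 40.75°; cos θ_c = 0.7576.
tᵢ = 2h·cos θ_c / V₁ = 2·38.2·0.7576 / 829 = 0.06982 s.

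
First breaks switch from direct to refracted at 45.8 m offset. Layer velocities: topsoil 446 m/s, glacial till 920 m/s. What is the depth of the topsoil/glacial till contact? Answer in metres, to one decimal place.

13.5 m

x_cross = 2h·√((V₂+V₁)/(V₂−V₁)) → h = x_cross / (2·√((V₂+V₁)/(V₂−V₁))).
√((V₂+V₁)/(V₂−V₁)) = √((920+446)/(920−446)) = 1.6976.
h = 45.8 / (2·1.6976) = 13.49 m.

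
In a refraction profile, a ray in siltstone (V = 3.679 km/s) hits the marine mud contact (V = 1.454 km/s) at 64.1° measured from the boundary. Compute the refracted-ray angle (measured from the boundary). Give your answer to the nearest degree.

Convert to the normal: θ₁ = 90° − 64.1° = 25.9°.
Snell's law: sin θ₂ = (V₂/V₁)·sin θ₁ = (1.454/3.679)·sin 25.9° = 0.1726.
θ₂ = sin⁻¹(0.1726) = 9.94° (from vertical).
From the interface: 90° − 9.94° = 80.06°.

80°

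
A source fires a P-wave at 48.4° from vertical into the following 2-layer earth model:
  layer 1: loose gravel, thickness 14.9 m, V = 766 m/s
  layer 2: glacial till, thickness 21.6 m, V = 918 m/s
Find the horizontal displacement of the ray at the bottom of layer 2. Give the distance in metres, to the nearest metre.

Ray parameter p = sin 48.4° / 766 m/s = 9.7624e-04 s/m.
Layer 1: θ = 48.40°; offset = 14.9·tan 48.40° = 16.782 m.
Layer 2: sin θ = p·918 = 0.8962 → θ = 63.66°; offset = 21.6·tan 63.66° = 43.630 m.
Σ offsets = 60.412 m.

60 m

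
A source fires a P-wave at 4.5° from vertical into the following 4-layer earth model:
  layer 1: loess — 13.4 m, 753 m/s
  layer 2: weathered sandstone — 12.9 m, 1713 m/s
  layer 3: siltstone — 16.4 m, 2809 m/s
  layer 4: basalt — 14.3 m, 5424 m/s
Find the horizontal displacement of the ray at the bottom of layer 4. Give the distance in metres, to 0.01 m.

18.21 m

Apply Snell's law at each interface; in layer i the horizontal offset is hᵢ·tan θᵢ.
Layer 1: θ = 4.50°; offset = 13.4·tan 4.50° = 1.0546 m.
Layer 2: sin θ = 1713·sin 4.5°/753 = 0.1785, θ = 10.28°; offset = 12.9·tan 10.28° = 2.3401 m.
Layer 3: sin θ = 2809·sin 4.5°/753 = 0.2927, θ = 17.02°; offset = 16.4·tan 17.02° = 5.0199 m.
Layer 4: sin θ = 5424·sin 4.5°/753 = 0.5652, θ = 34.41°; offset = 14.3·tan 34.41° = 9.7962 m.
Σ offsets = 18.2107 m.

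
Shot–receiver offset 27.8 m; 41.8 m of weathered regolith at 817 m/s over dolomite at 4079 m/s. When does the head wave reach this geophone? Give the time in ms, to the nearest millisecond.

θ_c = arcsin(V₁/V₂) = arcsin(817/4079) = 11.55°, cos θ_c = 0.9797.
Intercept time tᵢ = 2h cos θ_c / V₁ = 2·41.8·0.9797/817 = 0.10025 s.
t = x/V₂ + tᵢ = 27.8/4079 + 0.10025 = 0.10707 s.

107 ms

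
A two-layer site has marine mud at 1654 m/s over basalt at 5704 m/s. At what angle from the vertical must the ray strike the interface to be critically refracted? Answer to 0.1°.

16.9°

Critical incidence: sin θ_c = V₁/V₂ = 1654/5704 = 0.2900.
θ_c = arcsin 0.2900 = 16.86°.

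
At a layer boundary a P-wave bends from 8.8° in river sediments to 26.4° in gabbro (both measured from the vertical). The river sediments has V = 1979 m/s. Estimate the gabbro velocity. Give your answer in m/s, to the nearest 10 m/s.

sin 8.8° = 0.1530; sin 26.4° = 0.4446.
V₂ = V₁·(sin θ₂/sin θ₁) = 1979·(0.4446/0.1530) = 5751.73 m/s.

5750 m/s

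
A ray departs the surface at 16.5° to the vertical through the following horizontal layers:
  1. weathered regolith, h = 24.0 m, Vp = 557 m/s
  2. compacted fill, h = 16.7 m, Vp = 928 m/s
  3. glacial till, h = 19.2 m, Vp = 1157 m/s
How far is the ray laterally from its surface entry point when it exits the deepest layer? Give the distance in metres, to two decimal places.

30.11 m

Apply Snell's law at each interface; in layer i the horizontal offset is hᵢ·tan θᵢ.
Layer 1: θ = 16.50°; offset = 24.0·tan 16.50° = 7.1091 m.
Layer 2: sin θ = 928·sin 16.5°/557 = 0.4732, θ = 28.24°; offset = 16.7·tan 28.24° = 8.9700 m.
Layer 3: sin θ = 1157·sin 16.5°/557 = 0.5900, θ = 36.15°; offset = 19.2·tan 36.15° = 14.0286 m.
Σ offsets = 30.1077 m.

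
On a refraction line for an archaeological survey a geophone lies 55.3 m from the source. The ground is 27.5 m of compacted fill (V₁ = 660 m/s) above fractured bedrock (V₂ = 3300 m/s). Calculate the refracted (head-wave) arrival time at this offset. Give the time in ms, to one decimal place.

98.4 ms

θ_c = arcsin(V₁/V₂) = arcsin(660/3300) = 11.54°, cos θ_c = 0.9798.
Intercept time tᵢ = 2h cos θ_c / V₁ = 2·27.5·0.9798/660 = 0.08165 s.
t = x/V₂ + tᵢ = 55.3/3300 + 0.08165 = 0.09841 s.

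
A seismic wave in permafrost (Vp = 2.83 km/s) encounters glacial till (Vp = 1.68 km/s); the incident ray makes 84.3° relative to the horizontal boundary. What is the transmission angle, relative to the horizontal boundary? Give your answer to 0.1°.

86.6°

Angle from the normal: 90° − 84.3° = 5.7°.
Snell's law: sin θ₂ = (V₂/V₁)·sin θ₁ = (1.68/2.83)·sin 5.7° = 0.0590.
θ₂ = arcsin 0.0590 = 3.38° from the normal.
From the interface: 90° − 3.38° = 86.62°.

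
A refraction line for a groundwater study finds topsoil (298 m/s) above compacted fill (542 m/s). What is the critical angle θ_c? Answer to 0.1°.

33.4°

Critical incidence: sin θ_c = V₁/V₂ = 298/542 = 0.5498.
θ_c = arcsin 0.5498 = 33.35°.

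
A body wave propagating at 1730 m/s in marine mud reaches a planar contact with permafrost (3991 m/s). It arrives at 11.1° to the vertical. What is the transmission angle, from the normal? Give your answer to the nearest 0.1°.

Snell's law: sin θ₂ = (V₂/V₁)·sin θ₁ = (3991/1730)·sin 11.1° = 0.4441.
θ₂ = sin⁻¹(0.4441) = 26.37° (from vertical).

26.4°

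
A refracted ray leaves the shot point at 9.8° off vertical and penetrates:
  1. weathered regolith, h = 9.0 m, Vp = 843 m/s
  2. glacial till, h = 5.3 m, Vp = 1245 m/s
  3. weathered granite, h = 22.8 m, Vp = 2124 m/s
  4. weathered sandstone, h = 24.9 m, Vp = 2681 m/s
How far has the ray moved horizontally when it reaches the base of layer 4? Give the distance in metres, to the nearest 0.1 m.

29.8 m

Apply Snell's law at each interface; in layer i the horizontal offset is hᵢ·tan θᵢ.
Layer 1: θ = 9.80°; offset = 9.0·tan 9.80° = 1.555 m.
Layer 2: sin θ = 1245·sin 9.8°/843 = 0.2514, θ = 14.56°; offset = 5.3·tan 14.56° = 1.376 m.
Layer 3: sin θ = 2124·sin 9.8°/843 = 0.4289, θ = 25.39°; offset = 22.8·tan 25.39° = 10.824 m.
Layer 4: sin θ = 2681·sin 9.8°/843 = 0.5413, θ = 32.77°; offset = 24.9·tan 32.77° = 16.031 m.
Σ offsets = 29.785 m.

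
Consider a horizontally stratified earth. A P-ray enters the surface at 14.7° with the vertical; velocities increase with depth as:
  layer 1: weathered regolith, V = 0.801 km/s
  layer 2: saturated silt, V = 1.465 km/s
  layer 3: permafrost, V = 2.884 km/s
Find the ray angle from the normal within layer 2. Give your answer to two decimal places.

Snell's law across each interface conserves sin θ / V, so sin θ_2 = V_2·sin θ₁/V₁.
sin θ_2 = 1.465 × sin 14.7° / 0.801 = 0.4641.
θ_2 = 27.65° from the vertical.

27.65°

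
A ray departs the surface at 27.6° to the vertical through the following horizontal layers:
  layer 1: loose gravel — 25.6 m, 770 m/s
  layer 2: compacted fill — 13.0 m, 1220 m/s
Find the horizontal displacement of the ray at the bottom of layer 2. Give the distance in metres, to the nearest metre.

p = sin θ₁/V₁ = sin 27.6°/770 = 6.0168e-04 s/m is conserved through the stack.
Layer 1: θ = 27.60°; offset = 25.6·tan 27.60° = 13.383 m.
Layer 2: sin θ = p·1220 = 0.7341 → θ = 47.23°; offset = 13.0·tan 47.23° = 14.052 m.
Σ offsets = 27.436 m.

27 m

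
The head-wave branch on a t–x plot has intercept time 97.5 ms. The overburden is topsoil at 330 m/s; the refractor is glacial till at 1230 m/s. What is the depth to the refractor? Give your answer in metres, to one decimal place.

16.7 m

h = tᵢ·V₁·V₂ / (2·√(V₂²−V₁²)).
√(V₂²−V₁²) = √(1230² − 330²) = 1184.9 m/s.
h = 0.0975 s × 330 × 1230 / (2 × 1184.9) = 16.70 m.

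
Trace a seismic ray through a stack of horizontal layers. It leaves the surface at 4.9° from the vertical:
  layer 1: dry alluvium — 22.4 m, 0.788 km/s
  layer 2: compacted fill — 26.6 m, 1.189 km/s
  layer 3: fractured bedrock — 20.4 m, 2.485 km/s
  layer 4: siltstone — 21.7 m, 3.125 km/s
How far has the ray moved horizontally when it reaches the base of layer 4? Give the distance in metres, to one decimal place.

Apply Snell's law at each interface; in layer i the horizontal offset is hᵢ·tan θᵢ.
Layer 1: θ = 4.90°; offset = 22.4·tan 4.90° = 1.920 m.
Layer 2: sin θ = 1.189·sin 4.9°/0.788 = 0.1289, θ = 7.41°; offset = 26.6·tan 7.41° = 3.457 m.
Layer 3: sin θ = 2.485·sin 4.9°/0.788 = 0.2694, θ = 15.63°; offset = 20.4·tan 15.63° = 5.706 m.
Layer 4: sin θ = 3.125·sin 4.9°/0.788 = 0.3387, θ = 19.80°; offset = 21.7·tan 19.80° = 7.813 m.
Summing the layer offsets gives 18.896 m.

18.9 m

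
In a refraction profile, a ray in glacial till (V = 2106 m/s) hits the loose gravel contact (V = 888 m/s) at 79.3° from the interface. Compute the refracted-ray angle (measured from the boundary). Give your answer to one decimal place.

85.5°

Convert to the normal: θ₁ = 90° − 79.3° = 10.7°.
Snell's law: sin θ₂ = (V₂/V₁)·sin θ₁ = (888/2106)·sin 10.7° = 0.0783.
θ₂ = arcsin 0.0783 = 4.49° from the normal.
From the interface: 90° − 4.49° = 85.51°.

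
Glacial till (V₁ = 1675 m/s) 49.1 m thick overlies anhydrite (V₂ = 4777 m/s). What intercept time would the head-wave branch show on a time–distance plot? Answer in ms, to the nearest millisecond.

55 ms

tᵢ = 2h·√(V₂²−V₁²)/(V₁V₂).
√(V₂²−V₁²) = √(4777²−1675²) = 4473.7 m/s.
tᵢ = 2·49.1·4473.7/(1675·4777) = 0.05490 s.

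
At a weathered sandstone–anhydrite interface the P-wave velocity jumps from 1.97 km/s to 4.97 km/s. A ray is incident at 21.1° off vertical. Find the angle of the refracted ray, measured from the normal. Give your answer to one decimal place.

65.3°

sin θ₁/V₁ = sin θ₂/V₂ ⇒ sin θ₂ = 4.97·sin 21.1°/1.97 = 4.97·0.3600/1.97 = 0.9082.
θ₂ = sin⁻¹(0.9082) = 65.26° (from vertical).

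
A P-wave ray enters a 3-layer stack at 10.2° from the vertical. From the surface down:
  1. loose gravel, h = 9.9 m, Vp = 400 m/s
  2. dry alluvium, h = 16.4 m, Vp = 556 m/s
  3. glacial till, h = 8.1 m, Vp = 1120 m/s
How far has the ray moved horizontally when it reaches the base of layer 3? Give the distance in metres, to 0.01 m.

10.57 m

Ray parameter p = sin 10.2° / 400 m/s = 4.4271e-04 s/m.
Layer 1: θ = 10.20°; offset = 9.9·tan 10.20° = 1.7813 m.
Layer 2: sin θ = p·556 = 0.2461 → θ = 14.25°; offset = 16.4·tan 14.25° = 4.1650 m.
Layer 3: sin θ = p·1120 = 0.4958 → θ = 29.72°; offset = 8.1·tan 29.72° = 4.6248 m.
Summing the layer offsets gives 10.5711 m.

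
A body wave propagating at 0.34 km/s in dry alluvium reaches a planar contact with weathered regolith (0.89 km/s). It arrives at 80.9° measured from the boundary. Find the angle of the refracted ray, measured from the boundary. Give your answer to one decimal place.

Convert to the normal: θ₁ = 90° − 80.9° = 9.1°.
sin θ₁/V₁ = sin θ₂/V₂ ⇒ sin θ₂ = 0.89·sin 9.1°/0.34 = 0.89·0.1582/0.34 = 0.4140.
θ₂ = sin⁻¹(0.4140) = 24.46° (from vertical).
From the interface: 90° − 24.46° = 65.54°.

65.5°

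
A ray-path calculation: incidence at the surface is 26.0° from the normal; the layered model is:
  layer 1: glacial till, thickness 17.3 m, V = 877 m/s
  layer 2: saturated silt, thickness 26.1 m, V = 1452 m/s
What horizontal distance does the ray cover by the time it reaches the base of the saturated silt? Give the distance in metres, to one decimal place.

Apply Snell's law at each interface; in layer i the horizontal offset is hᵢ·tan θᵢ.
Layer 1: θ = 26.00°; offset = 17.3·tan 26.00° = 8.438 m.
Layer 2: sin θ = 1452·sin 26.0°/877 = 0.7258, θ = 46.53°; offset = 26.1·tan 46.53° = 27.537 m.
Summing the layer offsets gives 35.974 m.

36.0 m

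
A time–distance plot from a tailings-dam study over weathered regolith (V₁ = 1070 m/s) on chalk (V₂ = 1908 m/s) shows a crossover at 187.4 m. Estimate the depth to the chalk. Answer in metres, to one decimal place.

49.7 m

x_cross = 2h·√((V₂+V₁)/(V₂−V₁)) → h = x_cross / (2·√((V₂+V₁)/(V₂−V₁))).
√((V₂+V₁)/(V₂−V₁)) = √((1908+1070)/(1908−1070)) = 1.8851.
h = 187.4 / (2·1.8851) = 49.70 m.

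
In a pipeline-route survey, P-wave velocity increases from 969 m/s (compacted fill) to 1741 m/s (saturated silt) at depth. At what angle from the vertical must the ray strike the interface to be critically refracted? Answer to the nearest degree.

At critical incidence the refracted ray runs along the interface (θ₂ = 90°), so sin θ_c = V₁/V₂.
θ_c = arcsin(969/1741) = arcsin 0.5566 = 33.82°.

34°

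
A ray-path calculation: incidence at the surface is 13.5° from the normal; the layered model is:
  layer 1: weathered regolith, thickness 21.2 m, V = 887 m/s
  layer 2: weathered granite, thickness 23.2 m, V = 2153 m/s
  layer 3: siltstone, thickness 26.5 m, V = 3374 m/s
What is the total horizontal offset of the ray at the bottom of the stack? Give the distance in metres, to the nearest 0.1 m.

72.2 m

Ray parameter p = sin 13.5° / 887 m/s = 2.6319e-04 s/m.
Layer 1: θ = 13.50°; offset = 21.2·tan 13.50° = 5.090 m.
Layer 2: sin θ = p·2153 = 0.5666 → θ = 34.52°; offset = 23.2·tan 34.52° = 15.955 m.
Layer 3: sin θ = p·3374 = 0.8880 → θ = 62.62°; offset = 26.5·tan 62.62° = 51.170 m.
Total horizontal offset = 72.215 m.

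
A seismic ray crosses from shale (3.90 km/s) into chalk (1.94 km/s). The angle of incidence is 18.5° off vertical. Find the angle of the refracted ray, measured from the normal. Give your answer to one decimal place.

9.1°

Snell's law: sin θ₂ = (V₂/V₁)·sin θ₁ = (1.94/3.90)·sin 18.5° = 0.1578.
θ₂ = sin⁻¹(0.1578) = 9.08° (from vertical).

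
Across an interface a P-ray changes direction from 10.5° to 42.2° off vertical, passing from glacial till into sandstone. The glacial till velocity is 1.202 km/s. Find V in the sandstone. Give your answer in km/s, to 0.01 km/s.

4.43 km/s

Snell's law: sin 10.5°/V₁ = sin 42.2°/V₂.
V₂ = V₁·sin 42.2°/sin 10.5° = 1.202 × 3.6860 = 4.43 km/s.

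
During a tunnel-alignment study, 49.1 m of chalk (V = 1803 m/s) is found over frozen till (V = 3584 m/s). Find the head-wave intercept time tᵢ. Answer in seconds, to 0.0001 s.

θ_c = arcsin(V₁/V₂) = arcsin(1803/3584) = 30.20°; cos θ_c = 0.8642.
tᵢ = 2h·cos θ_c / V₁ = 2·49.1·0.8642 / 1803 = 0.04707 s.

0.0471 s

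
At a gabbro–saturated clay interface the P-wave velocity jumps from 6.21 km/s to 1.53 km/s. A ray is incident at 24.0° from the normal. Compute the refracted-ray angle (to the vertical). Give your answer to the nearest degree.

sin θ₁/V₁ = sin θ₂/V₂ ⇒ sin θ₂ = 1.53·sin 24.0°/6.21 = 1.53·0.4067/6.21 = 0.1002.
θ₂ = sin⁻¹(0.1002) = 5.75° (from vertical).

6°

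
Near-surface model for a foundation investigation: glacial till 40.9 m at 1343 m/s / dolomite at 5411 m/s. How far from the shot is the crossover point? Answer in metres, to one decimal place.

105.4 m

x_cross = 2h·√((V₂+V₁)/(V₂−V₁)).
(V₂+V₁)/(V₂−V₁) = (5411+1343)/(5411−1343) = 1.6603; √ = 1.2885.
x_cross = 2·40.9·1.2885 = 105.40 m.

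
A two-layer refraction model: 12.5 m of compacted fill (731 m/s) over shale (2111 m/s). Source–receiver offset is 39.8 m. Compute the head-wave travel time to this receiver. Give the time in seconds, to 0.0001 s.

0.0509 s

t = x/V₂ + 2h·√(V₂²−V₁²)/(V₁V₂).
√(V₂²−V₁²) = √(2111²−731²) = 1980.4 m/s; delay term = 2·12.5·1980.4/(731·2111) = 0.03208 s.
t = 39.8/2111 + 0.03208 = 0.05094 s.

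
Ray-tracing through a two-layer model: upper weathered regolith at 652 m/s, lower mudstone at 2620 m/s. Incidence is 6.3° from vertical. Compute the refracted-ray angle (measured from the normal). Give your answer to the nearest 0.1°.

Snell's law: sin θ₂ = (V₂/V₁)·sin θ₁ = (2620/652)·sin 6.3° = 0.4410.
θ₂ = arcsin 0.4410 = 26.16° from the normal.

26.2°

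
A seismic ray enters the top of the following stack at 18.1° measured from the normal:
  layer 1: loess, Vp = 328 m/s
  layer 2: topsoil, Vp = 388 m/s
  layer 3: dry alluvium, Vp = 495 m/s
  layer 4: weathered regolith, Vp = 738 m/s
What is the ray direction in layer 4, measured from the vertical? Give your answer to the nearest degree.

Snell's law across each interface conserves sin θ / V, so sin θ_4 = V_4·sin θ₁/V₁.
sin θ_4 = 738 × sin 18.1° / 328 = 0.6990.
θ_4 = arcsin 0.6990 = 44.35°.

44°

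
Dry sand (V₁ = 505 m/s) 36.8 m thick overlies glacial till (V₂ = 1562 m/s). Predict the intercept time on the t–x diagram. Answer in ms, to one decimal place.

137.9 ms

θ_c = arcsin(V₁/V₂) = arcsin(505/1562) = 18.86°; cos θ_c = 0.9463.
tᵢ = 2h·cos θ_c / V₁ = 2·36.8·0.9463 / 505 = 0.13792 s.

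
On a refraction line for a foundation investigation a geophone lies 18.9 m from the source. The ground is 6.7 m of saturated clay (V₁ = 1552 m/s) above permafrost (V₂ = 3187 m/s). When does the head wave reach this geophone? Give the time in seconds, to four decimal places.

t = x/V₂ + 2h·√(V₂²−V₁²)/(V₁V₂).
√(V₂²−V₁²) = √(3187²−1552²) = 2783.6 m/s; delay term = 2·6.7·2783.6/(1552·3187) = 0.00754 s.
t = 18.9/3187 + 0.00754 = 0.01347 s.

0.0135 s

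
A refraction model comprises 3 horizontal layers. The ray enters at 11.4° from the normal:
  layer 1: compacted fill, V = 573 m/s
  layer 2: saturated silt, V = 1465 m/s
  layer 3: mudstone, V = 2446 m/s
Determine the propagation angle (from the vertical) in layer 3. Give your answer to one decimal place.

Snell's law across each interface conserves sin θ / V, so sin θ_3 = V_3·sin θ₁/V₁.
sin θ_3 = 2446 × sin 11.4° / 573 = 0.8438.
θ_3 = 57.54° from the vertical.

57.5°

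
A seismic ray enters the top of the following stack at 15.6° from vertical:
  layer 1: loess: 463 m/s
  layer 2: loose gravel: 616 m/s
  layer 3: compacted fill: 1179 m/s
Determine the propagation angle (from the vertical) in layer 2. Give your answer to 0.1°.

21.0°

Snell's law across each interface conserves sin θ / V, so sin θ_2 = V_2·sin θ₁/V₁.
sin θ_2 = 616 × sin 15.6° / 463 = 0.3578.
θ_2 = 20.96° from the vertical.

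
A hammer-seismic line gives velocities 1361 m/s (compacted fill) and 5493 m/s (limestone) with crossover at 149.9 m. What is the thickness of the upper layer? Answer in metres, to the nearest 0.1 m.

h = (x_cross/2)·√((V₂−V₁)/(V₂+V₁)).
(V₂−V₁)/(V₂+V₁) = (5493−1361)/(5493+1361) = 0.6029; √ = 0.7764.
h = (149.9/2)·0.7764 = 58.19 m.

58.2 m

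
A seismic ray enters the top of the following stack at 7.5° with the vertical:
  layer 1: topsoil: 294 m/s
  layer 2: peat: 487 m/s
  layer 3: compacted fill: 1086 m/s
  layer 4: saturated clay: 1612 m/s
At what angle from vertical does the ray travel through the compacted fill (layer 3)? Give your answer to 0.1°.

28.8°

Snell's law across each interface conserves sin θ / V, so sin θ_3 = V_3·sin θ₁/V₁.
sin θ_3 = 1086 × sin 7.5° / 294 = 0.4821.
θ_3 = 28.83° from the vertical.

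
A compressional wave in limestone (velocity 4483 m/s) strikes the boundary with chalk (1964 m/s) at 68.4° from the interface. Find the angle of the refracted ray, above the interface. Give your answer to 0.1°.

Convert to the normal: θ₁ = 90° − 68.4° = 21.6°.
sin θ₁/V₁ = sin θ₂/V₂ ⇒ sin θ₂ = 1964·sin 21.6°/4483 = 1964·0.3681/4483 = 0.1613.
θ₂ = arcsin 0.1613 = 9.28° from the normal.
From the interface: 90° − 9.28° = 80.72°.

80.7°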